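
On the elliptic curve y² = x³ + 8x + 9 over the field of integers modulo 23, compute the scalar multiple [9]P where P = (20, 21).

Repeated addition: build up to 9P.
2P: tangent at (20, 21): λ = (3·20² + 8)/(2·21) ≡ 12/19. 19⁻¹ ≡ 17 (mod 23), so λ ≡ 12·17 ≡ 20.
  x = λ² - 20 - 20 = 400 - 40 ≡ 15; y = λ·(20 - 15) - 21 ≡ 10. → (15, 10)
3P: (15, 10) + (20, 21). λ = (21 - 10)/(20 - 15) ≡ 11/5 mod 23. 5⁻¹ ≡ 14 (mod 23), so λ ≡ 16.
  x = λ² - 15 - 20 = 256 - 35 ≡ 14; y = λ·(15 - 14) - 10 ≡ 6. → (14, 6)
4P: (14, 6) + (20, 21). λ = (21 - 6)/(20 - 14) ≡ 15/6 mod 23. 6⁻¹ ≡ 4 (mod 23), so λ ≡ 14.
  x = λ² - 14 - 20 = 196 - 34 ≡ 1; y = λ·(14 - 1) - 6 ≡ 15. → (1, 15)
5P: (1, 15) + (20, 21). λ = (21 - 15)/(20 - 1) ≡ 6/19 mod 23. 19⁻¹ ≡ 17 (mod 23), so λ ≡ 10.
  x = λ² - 1 - 20 = 100 - 21 ≡ 10; y = λ·(1 - 10) - 15 ≡ 10. → (10, 10)
6P: (10, 10) + (20, 21). λ = (21 - 10)/(20 - 10) ≡ 11/10 mod 23. 10⁻¹ ≡ 7 (mod 23), so λ ≡ 8.
  x = λ² - 10 - 20 = 64 - 30 ≡ 11; y = λ·(10 - 11) - 10 ≡ 5. → (11, 5)
7P: (11, 5) + (20, 21). λ = (21 - 5)/(20 - 11) ≡ 16/9 mod 23. 9⁻¹ ≡ 18 (mod 23), so λ ≡ 12.
  x = λ² - 11 - 20 = 144 - 31 ≡ 21; y = λ·(11 - 21) - 5 ≡ 13. → (21, 13)
8P: (21, 13) + (20, 21). λ = (21 - 13)/(20 - 21) ≡ 8/22 mod 23. 22⁻¹ ≡ 22 (mod 23), so λ ≡ 15.
  x = λ² - 21 - 20 = 225 - 41 ≡ 0; y = λ·(21 - 0) - 13 ≡ 3. → (0, 3)
9P: (0, 3) + (20, 21). λ = (21 - 3)/(20 - 0) ≡ 18/20 mod 23. 20⁻¹ ≡ 15 (mod 23) since 20·15 = 300 ≡ 1, so λ ≡ 17.
  x = λ² - 0 - 20 = 289 - 20 ≡ 16; y = λ·(0 - 16) - 3 ≡ 1. → (16, 1)

(16, 1)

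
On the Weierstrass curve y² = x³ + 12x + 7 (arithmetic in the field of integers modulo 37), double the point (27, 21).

tangent at (27, 21): λ = (3·27² + 12)/(2·21) ≡ 16/5. 5⁻¹ ≡ 15 (mod 37), so λ ≡ 16·15 ≡ 18.
  x = λ² - 27 - 27 = 324 - 54 ≡ 11; y = λ·(27 - 11) - 21 ≡ 8. → (11, 8)

(11, 8)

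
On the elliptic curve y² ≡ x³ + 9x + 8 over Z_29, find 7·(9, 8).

Write Q = (9, 8).
Repeated addition: build up to 7Q.
2Q: tangent at (9, 8): λ = (3·9² + 9)/(2·8) ≡ 20/16. 16⁻¹ ≡ 20 (mod 29) since 16·20 = 320 ≡ 1, so λ ≡ 20·20 ≡ 23.
  x = λ² - 9 - 9 = 529 - 18 ≡ 18; y = λ·(9 - 18) - 8 ≡ 17. → (18, 17)
3Q: (18, 17) + (9, 8). λ = (8 - 17)/(9 - 18) ≡ 20/20 mod 29. 20⁻¹ ≡ 16 (mod 29), so λ ≡ 1.
  x = λ² - 18 - 9 = 1 - 27 ≡ 3; y = λ·(18 - 3) - 17 ≡ 27. → (3, 27)
4Q: (3, 27) + (9, 8). λ = (8 - 27)/(9 - 3) ≡ 10/6 mod 29. 6⁻¹ ≡ 5 (mod 29), so λ ≡ 21.
  x = λ² - 3 - 9 = 441 - 12 ≡ 23; y = λ·(3 - 23) - 27 ≡ 17. → (23, 17)
5Q: (23, 17) + (9, 8). λ = (8 - 17)/(9 - 23) ≡ 20/15 mod 29. 15⁻¹ ≡ 2 (mod 29), so λ ≡ 11.
  x = λ² - 23 - 9 = 121 - 32 ≡ 2; y = λ·(23 - 2) - 17 ≡ 11. → (2, 11)
6Q: (2, 11) + (9, 8). λ = (8 - 11)/(9 - 2) ≡ 26/7 mod 29. 7⁻¹ ≡ 25 (mod 29), so λ ≡ 12.
  x = λ² - 2 - 9 = 144 - 11 ≡ 17; y = λ·(2 - 17) - 11 ≡ 12. → (17, 12)
7Q: (17, 12) + (9, 8). λ = (8 - 12)/(9 - 17) ≡ 25/21 mod 29. 21⁻¹ ≡ 18 (mod 29) since 21·18 = 378 ≡ 1, so λ ≡ 15.
  x = λ² - 17 - 9 = 225 - 26 ≡ 25; y = λ·(17 - 25) - 12 ≡ 13. → (25, 13)

(25, 13)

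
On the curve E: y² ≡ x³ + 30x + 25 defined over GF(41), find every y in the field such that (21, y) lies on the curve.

x³ + 30x + 25 = 9916 ≡ 35 (mod 41).
35 is a non-residue mod 41; no y exists.

none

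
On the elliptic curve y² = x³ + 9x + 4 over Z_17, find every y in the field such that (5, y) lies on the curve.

2, 15

x³ + 9x + 4 = 174 ≡ 4 (mod 17).
Square roots of 4 mod 17: 2 and 15 (since 2² = 4 ≡ 4).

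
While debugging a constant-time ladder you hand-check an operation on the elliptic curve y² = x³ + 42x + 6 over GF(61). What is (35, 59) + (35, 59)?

tangent at (35, 59): λ = (3·35² + 42)/(2·59) ≡ 57/57. 57⁻¹ ≡ 15 (mod 61), so λ ≡ 57·15 ≡ 1.
  x = λ² - 35 - 35 = 1 - 70 ≡ 53; y = λ·(35 - 53) - 59 ≡ 45. → (53, 45)

(53, 45)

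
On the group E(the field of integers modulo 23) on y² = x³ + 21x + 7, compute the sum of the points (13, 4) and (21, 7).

(13, 4) + (21, 7). λ = (7 - 4)/(21 - 13) ≡ 3/8 mod 23. 8⁻¹ ≡ 3 (mod 23) since 8·3 = 24 ≡ 1, so λ ≡ 9.
  x = λ² - 13 - 21 = 81 - 34 ≡ 1; y = λ·(13 - 1) - 4 ≡ 12. → (1, 12)

(1, 12)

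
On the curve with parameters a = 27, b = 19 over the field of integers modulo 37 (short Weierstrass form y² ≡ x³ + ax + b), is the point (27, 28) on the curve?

yes

y² = 28² ≡ 7; x³ + 27x + 19 = 20431 ≡ 7 (mod 37). 7 = 7.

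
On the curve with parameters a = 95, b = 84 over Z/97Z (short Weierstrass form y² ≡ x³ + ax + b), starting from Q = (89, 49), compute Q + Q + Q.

Repeated addition: build up to 3Q.
2Q: tangent at (89, 49): λ = (3·89² + 95)/(2·49) ≡ 93/1. 1⁻¹ ≡ 1 (mod 97) since 1·1 = 1 ≡ 1, so λ ≡ 93·1 ≡ 93.
  x = λ² - 89 - 89 = 8649 - 178 ≡ 32; y = λ·(89 - 32) - 49 ≡ 14. → (32, 14)
3Q: (32, 14) + (89, 49). λ = (49 - 14)/(89 - 32) ≡ 35/57 mod 97. 57⁻¹ ≡ 80 (mod 97), so λ ≡ 84.
  x = λ² - 32 - 89 = 7056 - 121 ≡ 48; y = λ·(32 - 48) - 14 ≡ 0. → (48, 0)

(48, 0)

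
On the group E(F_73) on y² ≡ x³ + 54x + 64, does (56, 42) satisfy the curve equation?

y² = 42² ≡ 12; x³ + 54x + 64 = 178704 ≡ 0 (mod 73). 12 ≠ 0.

no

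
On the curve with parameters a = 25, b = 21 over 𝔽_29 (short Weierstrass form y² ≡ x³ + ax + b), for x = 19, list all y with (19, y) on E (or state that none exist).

none

x³ + 25x + 21 = 7355 ≡ 18 (mod 29).
18 is a non-residue mod 29; no y exists.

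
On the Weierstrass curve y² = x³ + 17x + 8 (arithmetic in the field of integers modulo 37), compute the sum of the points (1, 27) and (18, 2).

(8, 29)

(1, 27) + (18, 2). λ = (2 - 27)/(18 - 1) ≡ 12/17 mod 37. 17⁻¹ ≡ 24 (mod 37) since 17·24 = 408 ≡ 1, so λ ≡ 29.
  x = λ² - 1 - 18 = 841 - 19 ≡ 8; y = λ·(1 - 8) - 27 ≡ 29. → (8, 29)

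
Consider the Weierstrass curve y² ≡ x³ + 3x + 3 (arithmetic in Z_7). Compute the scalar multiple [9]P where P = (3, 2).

O

Double-and-add on 9 = (1001)₂. Start with P = (3, 2) for the leading 1-bit.
double: tangent at (3, 2): λ = (3·3² + 3)/(2·2) ≡ 2/4. 4⁻¹ ≡ 2 (mod 7), so λ ≡ 2·2 ≡ 4.
  x = λ² - 3 - 3 = 16 - 6 ≡ 3; y = λ·(3 - 3) - 2 ≡ 5. → (3, 5)
double: tangent at (3, 5): λ = (3·3² + 3)/(2·5) ≡ 2/3. 3⁻¹ ≡ 5 (mod 7), so λ ≡ 2·5 ≡ 3.
  x = λ² - 3 - 3 = 9 - 6 ≡ 3; y = λ·(3 - 3) - 5 ≡ 2. → (3, 2)
double: tangent at (3, 2): λ = (3·3² + 3)/(2·2) ≡ 2/4. 4⁻¹ ≡ 2 (mod 7), so λ ≡ 2·2 ≡ 4.
  x = λ² - 3 - 3 = 16 - 6 ≡ 3; y = λ·(3 - 3) - 2 ≡ 5. → (3, 5)
add P: (3, 5) + (3, 2): same x and y₁ ≡ -y₂, so the sum is 𝒪.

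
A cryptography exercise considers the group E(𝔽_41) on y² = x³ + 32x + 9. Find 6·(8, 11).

(3, 3)

Write G = (8, 11).
Repeated addition: build up to 6G.
2G: tangent at (8, 11): λ = (3·8² + 32)/(2·11) ≡ 19/22. 22⁻¹ ≡ 28 (mod 41) since 22·28 = 616 ≡ 1, so λ ≡ 19·28 ≡ 40.
  x = λ² - 8 - 8 = 1600 - 16 ≡ 26; y = λ·(8 - 26) - 11 ≡ 7. → (26, 7)
3G: (26, 7) + (8, 11). λ = (11 - 7)/(8 - 26) ≡ 4/23 mod 41. 23⁻¹ ≡ 25 (mod 41), so λ ≡ 18.
  x = λ² - 26 - 8 = 324 - 34 ≡ 3; y = λ·(26 - 3) - 7 ≡ 38. → (3, 38)
4G: (3, 38) + (8, 11). λ = (11 - 38)/(8 - 3) ≡ 14/5 mod 41. 5⁻¹ ≡ 33 (mod 41) since 5·33 = 165 ≡ 1, so λ ≡ 11.
  x = λ² - 3 - 8 = 121 - 11 ≡ 28; y = λ·(3 - 28) - 38 ≡ 15. → (28, 15)
5G: (28, 15) + (8, 11). λ = (11 - 15)/(8 - 28) ≡ 37/21 mod 41. 21⁻¹ ≡ 2 (mod 41), so λ ≡ 33.
  x = λ² - 28 - 8 = 1089 - 36 ≡ 28; y = λ·(28 - 28) - 15 ≡ 26. → (28, 26)
6G: (28, 26) + (8, 11). λ = (11 - 26)/(8 - 28) ≡ 26/21 mod 41. 21⁻¹ ≡ 2 (mod 41), so λ ≡ 11.
  x = λ² - 28 - 8 = 121 - 36 ≡ 3; y = λ·(28 - 3) - 26 ≡ 3. → (3, 3)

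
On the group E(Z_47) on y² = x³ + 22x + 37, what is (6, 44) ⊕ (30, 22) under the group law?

(20, 8)

(6, 44) + (30, 22). λ = (22 - 44)/(30 - 6) ≡ 25/24 mod 47. 24⁻¹ ≡ 2 (mod 47), so λ ≡ 3.
  x = λ² - 6 - 30 = 9 - 36 ≡ 20; y = λ·(6 - 20) - 44 ≡ 8. → (20, 8)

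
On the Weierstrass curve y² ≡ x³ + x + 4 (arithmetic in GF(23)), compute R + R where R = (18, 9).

(0, 21)

tangent at (18, 9): λ = (3·18² + 1)/(2·9) ≡ 7/18. 18⁻¹ ≡ 9 (mod 23), so λ ≡ 7·9 ≡ 17.
  x = λ² - 18 - 18 = 289 - 36 ≡ 0; y = λ·(18 - 0) - 9 ≡ 21. → (0, 21)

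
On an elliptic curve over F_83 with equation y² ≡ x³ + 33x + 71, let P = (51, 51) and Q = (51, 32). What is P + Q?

The two points share x = 51 and their y-coordinates satisfy 51 + 32 ≡ 0 (mod 83), so they are inverses. Their sum is O.

O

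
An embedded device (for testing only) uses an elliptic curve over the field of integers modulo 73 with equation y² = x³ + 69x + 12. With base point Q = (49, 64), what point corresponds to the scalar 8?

(51, 57)

Double-and-add on 8 = (1000)₂. Start with Q = (49, 64) for the leading 1-bit.
double: tangent at (49, 64): λ = (3·49² + 69)/(2·64) ≡ 45/55. 55⁻¹ ≡ 4 (mod 73) since 55·4 = 220 ≡ 1, so λ ≡ 45·4 ≡ 34.
  x = λ² - 49 - 49 = 1156 - 98 ≡ 36; y = λ·(49 - 36) - 64 ≡ 13. → (36, 13)
double: tangent at (36, 13): λ = (3·36² + 69)/(2·13) ≡ 15/26. 26⁻¹ ≡ 59 (mod 73), so λ ≡ 15·59 ≡ 9.
  x = λ² - 36 - 36 = 81 - 72 ≡ 9; y = λ·(36 - 9) - 13 ≡ 11. → (9, 11)
double: tangent at (9, 11): λ = (3·9² + 69)/(2·11) ≡ 20/22. 22⁻¹ ≡ 10 (mod 73), so λ ≡ 20·10 ≡ 54.
  x = λ² - 9 - 9 = 2916 - 18 ≡ 51; y = λ·(9 - 51) - 11 ≡ 57. → (51, 57)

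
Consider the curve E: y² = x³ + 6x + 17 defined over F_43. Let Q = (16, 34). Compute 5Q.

(0, 24)

Double-and-add on 5 = (101)₂. Start with Q = (16, 34) for the leading 1-bit.
double: tangent at (16, 34): λ = (3·16² + 6)/(2·34) ≡ 0/25. 25⁻¹ ≡ 31 (mod 43), so λ ≡ 0·31 ≡ 0.
  x = λ² - 16 - 16 = 0 - 32 ≡ 11; y = λ·(16 - 11) - 34 ≡ 9. → (11, 9)
double: tangent at (11, 9): λ = (3·11² + 6)/(2·9) ≡ 25/18. 18⁻¹ ≡ 12 (mod 43), so λ ≡ 25·12 ≡ 42.
  x = λ² - 11 - 11 = 1764 - 22 ≡ 22; y = λ·(11 - 22) - 9 ≡ 2. → (22, 2)
add Q: (22, 2) + (16, 34). λ = (34 - 2)/(16 - 22) ≡ 32/37 mod 43. 37⁻¹ ≡ 7 (mod 43) since 37·7 = 259 ≡ 1, so λ ≡ 9.
  x = λ² - 22 - 16 = 81 - 38 ≡ 0; y = λ·(22 - 0) - 2 ≡ 24. → (0, 24)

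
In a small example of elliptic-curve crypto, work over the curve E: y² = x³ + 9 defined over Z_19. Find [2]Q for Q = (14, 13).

tangent at (14, 13): λ = (3·14² + 0)/(2·13) ≡ 18/7. 7⁻¹ ≡ 11 (mod 19), so λ ≡ 18·11 ≡ 8.
  x = λ² - 14 - 14 = 64 - 28 ≡ 17; y = λ·(14 - 17) - 13 ≡ 1. → (17, 1)

(17, 1)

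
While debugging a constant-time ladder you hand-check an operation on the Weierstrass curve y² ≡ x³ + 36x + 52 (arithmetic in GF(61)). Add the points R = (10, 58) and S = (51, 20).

(10, 58) + (51, 20). λ = (20 - 58)/(51 - 10) ≡ 23/41 mod 61. 41⁻¹ ≡ 3 (mod 61) since 41·3 = 123 ≡ 1, so λ ≡ 8.
  x = λ² - 10 - 51 = 64 - 61 ≡ 3; y = λ·(10 - 3) - 58 ≡ 59. → (3, 59)

(3, 59)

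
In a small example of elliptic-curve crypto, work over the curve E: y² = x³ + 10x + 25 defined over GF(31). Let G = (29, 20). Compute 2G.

tangent at (29, 20): λ = (3·29² + 10)/(2·20) ≡ 22/9. 9⁻¹ ≡ 7 (mod 31) since 9·7 = 63 ≡ 1, so λ ≡ 22·7 ≡ 30.
  x = λ² - 29 - 29 = 900 - 58 ≡ 5; y = λ·(29 - 5) - 20 ≡ 18. → (5, 18)

(5, 18)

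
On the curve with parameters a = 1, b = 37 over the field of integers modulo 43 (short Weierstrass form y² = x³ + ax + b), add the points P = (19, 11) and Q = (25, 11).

(42, 32)

(19, 11) + (25, 11). λ = (11 - 11)/(25 - 19) ≡ 0/6 mod 43. 6⁻¹ ≡ 36 (mod 43) since 6·36 = 216 ≡ 1, so λ ≡ 0.
  x = λ² - 19 - 25 = 0 - 44 ≡ 42; y = λ·(19 - 42) - 11 ≡ 32. → (42, 32)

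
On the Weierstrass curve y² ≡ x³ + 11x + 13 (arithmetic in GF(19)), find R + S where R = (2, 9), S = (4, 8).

(18, 18)

(2, 9) + (4, 8). λ = (8 - 9)/(4 - 2) ≡ 18/2 mod 19. 2⁻¹ ≡ 10 (mod 19), so λ ≡ 9.
  x = λ² - 2 - 4 = 81 - 6 ≡ 18; y = λ·(2 - 18) - 9 ≡ 18. → (18, 18)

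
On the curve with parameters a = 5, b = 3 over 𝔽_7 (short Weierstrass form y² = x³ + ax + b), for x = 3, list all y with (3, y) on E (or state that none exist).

x³ + 5x + 3 = 45 ≡ 3 (mod 7).
3 is a non-residue mod 7; no y exists.

none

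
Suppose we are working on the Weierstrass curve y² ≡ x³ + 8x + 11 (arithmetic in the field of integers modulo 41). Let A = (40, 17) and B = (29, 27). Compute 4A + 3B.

First 4A:
Repeated addition: build up to 4A.
2A: tangent at (40, 17): λ = (3·40² + 8)/(2·17) ≡ 11/34. 34⁻¹ ≡ 35 (mod 41) since 34·35 = 1190 ≡ 1, so λ ≡ 11·35 ≡ 16.
  x = λ² - 40 - 40 = 256 - 80 ≡ 12; y = λ·(40 - 12) - 17 ≡ 21. → (12, 21)
3A: (12, 21) + (40, 17). λ = (17 - 21)/(40 - 12) ≡ 37/28 mod 41. 28⁻¹ ≡ 22 (mod 41) since 28·22 = 616 ≡ 1, so λ ≡ 35.
  x = λ² - 12 - 40 = 1225 - 52 ≡ 25; y = λ·(12 - 25) - 21 ≡ 16. → (25, 16)
4A: (25, 16) + (40, 17). λ = (17 - 16)/(40 - 25) ≡ 1/15 mod 41. 15⁻¹ ≡ 11 (mod 41), so λ ≡ 11.
  x = λ² - 25 - 40 = 121 - 65 ≡ 15; y = λ·(25 - 15) - 16 ≡ 12. → (15, 12)
4A = (15, 12).
Next 3B:
Repeated addition: build up to 3B.
2B: tangent at (29, 27): λ = (3·29² + 8)/(2·27) ≡ 30/13. 13⁻¹ ≡ 19 (mod 41), so λ ≡ 30·19 ≡ 37.
  x = λ² - 29 - 29 = 1369 - 58 ≡ 40; y = λ·(29 - 40) - 27 ≡ 17. → (40, 17)
3B: (40, 17) + (29, 27). λ = (27 - 17)/(29 - 40) ≡ 10/30 mod 41. 30⁻¹ ≡ 26 (mod 41) since 30·26 = 780 ≡ 1, so λ ≡ 14.
  x = λ² - 40 - 29 = 196 - 69 ≡ 4; y = λ·(40 - 4) - 17 ≡ 36. → (4, 36)
3B = (4, 36).
Finally 4A + 3B:
(15, 12) + (4, 36). λ = (36 - 12)/(4 - 15) ≡ 24/30 mod 41. 30⁻¹ ≡ 26 (mod 41) since 30·26 = 780 ≡ 1, so λ ≡ 9.
  x = λ² - 15 - 4 = 81 - 19 ≡ 21; y = λ·(15 - 21) - 12 ≡ 16. → (21, 16)

(21, 16)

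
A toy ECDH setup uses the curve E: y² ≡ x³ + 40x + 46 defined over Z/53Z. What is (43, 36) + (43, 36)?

tangent at (43, 36): λ = (3·43² + 40)/(2·36) ≡ 22/19. 19⁻¹ ≡ 14 (mod 53) since 19·14 = 266 ≡ 1, so λ ≡ 22·14 ≡ 43.
  x = λ² - 43 - 43 = 1849 - 86 ≡ 14; y = λ·(43 - 14) - 36 ≡ 45. → (14, 45)

(14, 45)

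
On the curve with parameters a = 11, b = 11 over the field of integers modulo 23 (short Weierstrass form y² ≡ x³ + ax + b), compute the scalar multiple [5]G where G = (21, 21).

(21, 2)

Double-and-add on 5 = (101)₂. Start with G = (21, 21) for the leading 1-bit.
double: tangent at (21, 21): λ = (3·21² + 11)/(2·21) ≡ 0/19. 19⁻¹ ≡ 17 (mod 23) since 19·17 = 323 ≡ 1, so λ ≡ 0·17 ≡ 0.
  x = λ² - 21 - 21 = 0 - 42 ≡ 4; y = λ·(21 - 4) - 21 ≡ 2. → (4, 2)
double: tangent at (4, 2): λ = (3·4² + 11)/(2·2) ≡ 13/4. 4⁻¹ ≡ 6 (mod 23), so λ ≡ 13·6 ≡ 9.
  x = λ² - 4 - 4 = 81 - 8 ≡ 4; y = λ·(4 - 4) - 2 ≡ 21. → (4, 21)
add G: (4, 21) + (21, 21). λ = (21 - 21)/(21 - 4) ≡ 0/17 mod 23. 17⁻¹ ≡ 19 (mod 23) since 17·19 = 323 ≡ 1, so λ ≡ 0.
  x = λ² - 4 - 21 = 0 - 25 ≡ 21; y = λ·(4 - 21) - 21 ≡ 2. → (21, 2)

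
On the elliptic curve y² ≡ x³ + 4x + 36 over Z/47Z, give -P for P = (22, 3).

-(22, 3) = (22, -3 mod 47) = (22, 44).

(22, 44)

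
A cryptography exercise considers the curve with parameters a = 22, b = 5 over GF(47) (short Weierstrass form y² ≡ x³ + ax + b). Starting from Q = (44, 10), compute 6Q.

Repeated addition: build up to 6Q.
2Q: tangent at (44, 10): λ = (3·44² + 22)/(2·10) ≡ 2/20. 20⁻¹ ≡ 40 (mod 47), so λ ≡ 2·40 ≡ 33.
  x = λ² - 44 - 44 = 1089 - 88 ≡ 14; y = λ·(44 - 14) - 10 ≡ 40. → (14, 40)
3Q: (14, 40) + (44, 10). λ = (10 - 40)/(44 - 14) ≡ 17/30 mod 47. 30⁻¹ ≡ 11 (mod 47), so λ ≡ 46.
  x = λ² - 14 - 44 = 2116 - 58 ≡ 37; y = λ·(14 - 37) - 40 ≡ 30. → (37, 30)
4Q: (37, 30) + (44, 10). λ = (10 - 30)/(44 - 37) ≡ 27/7 mod 47. 7⁻¹ ≡ 27 (mod 47), so λ ≡ 24.
  x = λ² - 37 - 44 = 576 - 81 ≡ 25; y = λ·(37 - 25) - 30 ≡ 23. → (25, 23)
5Q: (25, 23) + (44, 10). λ = (10 - 23)/(44 - 25) ≡ 34/19 mod 47. 19⁻¹ ≡ 5 (mod 47), so λ ≡ 29.
  x = λ² - 25 - 44 = 841 - 69 ≡ 20; y = λ·(25 - 20) - 23 ≡ 28. → (20, 28)
6Q: (20, 28) + (44, 10). λ = (10 - 28)/(44 - 20) ≡ 29/24 mod 47. 24⁻¹ ≡ 2 (mod 47), so λ ≡ 11.
  x = λ² - 20 - 44 = 121 - 64 ≡ 10; y = λ·(20 - 10) - 28 ≡ 35. → (10, 35)

(10, 35)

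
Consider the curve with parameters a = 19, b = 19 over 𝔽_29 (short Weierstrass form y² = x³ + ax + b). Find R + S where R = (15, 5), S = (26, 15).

(15, 5) + (26, 15). λ = (15 - 5)/(26 - 15) ≡ 10/11 mod 29. 11⁻¹ ≡ 8 (mod 29), so λ ≡ 22.
  x = λ² - 15 - 26 = 484 - 41 ≡ 8; y = λ·(15 - 8) - 5 ≡ 4. → (8, 4)

(8, 4)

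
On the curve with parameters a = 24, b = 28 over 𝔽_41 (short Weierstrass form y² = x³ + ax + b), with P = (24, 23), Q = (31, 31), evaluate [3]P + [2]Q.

First 3P:
Repeated addition: build up to 3P.
2P: tangent at (24, 23): λ = (3·24² + 24)/(2·23) ≡ 30/5. 5⁻¹ ≡ 33 (mod 41) since 5·33 = 165 ≡ 1, so λ ≡ 30·33 ≡ 6.
  x = λ² - 24 - 24 = 36 - 48 ≡ 29; y = λ·(24 - 29) - 23 ≡ 29. → (29, 29)
3P: (29, 29) + (24, 23). λ = (23 - 29)/(24 - 29) ≡ 35/36 mod 41. 36⁻¹ ≡ 8 (mod 41), so λ ≡ 34.
  x = λ² - 29 - 24 = 1156 - 53 ≡ 37; y = λ·(29 - 37) - 29 ≡ 27. → (37, 27)
3P = (37, 27).
Next 2Q:
Repeated addition: build up to 2Q.
2Q: tangent at (31, 31): λ = (3·31² + 24)/(2·31) ≡ 37/21. 21⁻¹ ≡ 2 (mod 41) since 21·2 = 42 ≡ 1, so λ ≡ 37·2 ≡ 33.
  x = λ² - 31 - 31 = 1089 - 62 ≡ 2; y = λ·(31 - 2) - 31 ≡ 24. → (2, 24)
2Q = (2, 24).
Finally 3P + 2Q:
(37, 27) + (2, 24). λ = (24 - 27)/(2 - 37) ≡ 38/6 mod 41. 6⁻¹ ≡ 7 (mod 41) since 6·7 = 42 ≡ 1, so λ ≡ 20.
  x = λ² - 37 - 2 = 400 - 39 ≡ 33; y = λ·(37 - 33) - 27 ≡ 12. → (33, 12)

(33, 12)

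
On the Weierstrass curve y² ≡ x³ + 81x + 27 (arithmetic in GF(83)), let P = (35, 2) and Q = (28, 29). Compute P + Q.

(35, 2) + (28, 29). λ = (29 - 2)/(28 - 35) ≡ 27/76 mod 83. 76⁻¹ ≡ 71 (mod 83), so λ ≡ 8.
  x = λ² - 35 - 28 = 64 - 63 ≡ 1; y = λ·(35 - 1) - 2 ≡ 21. → (1, 21)

(1, 21)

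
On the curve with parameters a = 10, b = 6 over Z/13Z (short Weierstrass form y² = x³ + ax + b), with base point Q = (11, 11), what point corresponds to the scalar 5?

Double-and-add on 5 = (101)₂. Start with Q = (11, 11) for the leading 1-bit.
double: tangent at (11, 11): λ = (3·11² + 10)/(2·11) ≡ 9/9. 9⁻¹ ≡ 3 (mod 13), so λ ≡ 9·3 ≡ 1.
  x = λ² - 11 - 11 = 1 - 22 ≡ 5; y = λ·(11 - 5) - 11 ≡ 8. → (5, 8)
double: tangent at (5, 8): λ = (3·5² + 10)/(2·8) ≡ 7/3. 3⁻¹ ≡ 9 (mod 13) since 3·9 = 27 ≡ 1, so λ ≡ 7·9 ≡ 11.
  x = λ² - 5 - 5 = 121 - 10 ≡ 7; y = λ·(5 - 7) - 8 ≡ 9. → (7, 9)
add Q: (7, 9) + (11, 11). λ = (11 - 9)/(11 - 7) ≡ 2/4 mod 13. 4⁻¹ ≡ 10 (mod 13), so λ ≡ 7.
  x = λ² - 7 - 11 = 49 - 18 ≡ 5; y = λ·(7 - 5) - 9 ≡ 5. → (5, 5)

(5, 5)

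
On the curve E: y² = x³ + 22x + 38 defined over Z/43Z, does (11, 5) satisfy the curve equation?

no

y² = 5² ≡ 25; x³ + 22x + 38 = 1611 ≡ 20 (mod 43). 25 ≠ 20.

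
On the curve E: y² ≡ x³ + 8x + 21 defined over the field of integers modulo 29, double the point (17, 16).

tangent at (17, 16): λ = (3·17² + 8)/(2·16) ≡ 5/3. 3⁻¹ ≡ 10 (mod 29), so λ ≡ 5·10 ≡ 21.
  x = λ² - 17 - 17 = 441 - 34 ≡ 1; y = λ·(17 - 1) - 16 ≡ 1. → (1, 1)

(1, 1)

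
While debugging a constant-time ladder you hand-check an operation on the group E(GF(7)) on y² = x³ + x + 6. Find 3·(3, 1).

(4, 5)

Write Q = (3, 1).
Repeated addition: build up to 3Q.
2Q: tangent at (3, 1): λ = (3·3² + 1)/(2·1) ≡ 0/2. 2⁻¹ ≡ 4 (mod 7), so λ ≡ 0·4 ≡ 0.
  x = λ² - 3 - 3 = 0 - 6 ≡ 1; y = λ·(3 - 1) - 1 ≡ 6. → (1, 6)
3Q: (1, 6) + (3, 1). λ = (1 - 6)/(3 - 1) ≡ 2/2 mod 7. 2⁻¹ ≡ 4 (mod 7) since 2·4 = 8 ≡ 1, so λ ≡ 1.
  x = λ² - 1 - 3 = 1 - 4 ≡ 4; y = λ·(1 - 4) - 6 ≡ 5. → (4, 5)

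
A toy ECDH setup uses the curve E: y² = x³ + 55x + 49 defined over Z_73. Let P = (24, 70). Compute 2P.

(1, 18)

tangent at (24, 70): λ = (3·24² + 55)/(2·70) ≡ 31/67. 67⁻¹ ≡ 12 (mod 73), so λ ≡ 31·12 ≡ 7.
  x = λ² - 24 - 24 = 49 - 48 ≡ 1; y = λ·(24 - 1) - 70 ≡ 18. → (1, 18)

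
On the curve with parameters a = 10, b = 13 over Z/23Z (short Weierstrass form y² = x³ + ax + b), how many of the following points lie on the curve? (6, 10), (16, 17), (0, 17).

1

(6, 10): 10² ≡ 8, rhs ≡ 13 → off.
(16, 17): 17² ≡ 13, rhs ≡ 14 → off.
(0, 17): 17² ≡ 13, rhs ≡ 13 → on.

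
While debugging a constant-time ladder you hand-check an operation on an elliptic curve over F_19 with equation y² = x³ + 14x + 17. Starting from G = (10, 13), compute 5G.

Double-and-add on 5 = (101)₂. Start with G = (10, 13) for the leading 1-bit.
double: tangent at (10, 13): λ = (3·10² + 14)/(2·13) ≡ 10/7. 7⁻¹ ≡ 11 (mod 19), so λ ≡ 10·11 ≡ 15.
  x = λ² - 10 - 10 = 225 - 20 ≡ 15; y = λ·(10 - 15) - 13 ≡ 7. → (15, 7)
double: tangent at (15, 7): λ = (3·15² + 14)/(2·7) ≡ 5/14. 14⁻¹ ≡ 15 (mod 19), so λ ≡ 5·15 ≡ 18.
  x = λ² - 15 - 15 = 324 - 30 ≡ 9; y = λ·(15 - 9) - 7 ≡ 6. → (9, 6)
add G: (9, 6) + (10, 13). λ = (13 - 6)/(10 - 9) ≡ 7/1 mod 19. 1⁻¹ ≡ 1 (mod 19) since 1·1 = 1 ≡ 1, so λ ≡ 7.
  x = λ² - 9 - 10 = 49 - 19 ≡ 11; y = λ·(9 - 11) - 6 ≡ 18. → (11, 18)

(11, 18)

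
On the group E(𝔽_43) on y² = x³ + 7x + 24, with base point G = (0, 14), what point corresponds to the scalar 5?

Double-and-add on 5 = (101)₂. Start with G = (0, 14) for the leading 1-bit.
double: tangent at (0, 14): λ = (3·0² + 7)/(2·14) ≡ 7/28. 28⁻¹ ≡ 20 (mod 43) since 28·20 = 560 ≡ 1, so λ ≡ 7·20 ≡ 11.
  x = λ² - 0 - 0 = 121 - 0 ≡ 35; y = λ·(0 - 35) - 14 ≡ 31. → (35, 31)
double: tangent at (35, 31): λ = (3·35² + 7)/(2·31) ≡ 27/19. 19⁻¹ ≡ 34 (mod 43), so λ ≡ 27·34 ≡ 15.
  x = λ² - 35 - 35 = 225 - 70 ≡ 26; y = λ·(35 - 26) - 31 ≡ 18. → (26, 18)
add G: (26, 18) + (0, 14). λ = (14 - 18)/(0 - 26) ≡ 39/17 mod 43. 17⁻¹ ≡ 38 (mod 43) since 17·38 = 646 ≡ 1, so λ ≡ 20.
  x = λ² - 26 - 0 = 400 - 26 ≡ 30; y = λ·(26 - 30) - 18 ≡ 31. → (30, 31)

(30, 31)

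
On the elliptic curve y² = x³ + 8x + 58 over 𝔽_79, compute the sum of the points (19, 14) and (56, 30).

(19, 14) + (56, 30). λ = (30 - 14)/(56 - 19) ≡ 16/37 mod 79. 37⁻¹ ≡ 47 (mod 79) since 37·47 = 1739 ≡ 1, so λ ≡ 41.
  x = λ² - 19 - 56 = 1681 - 75 ≡ 26; y = λ·(19 - 26) - 14 ≡ 15. → (26, 15)

(26, 15)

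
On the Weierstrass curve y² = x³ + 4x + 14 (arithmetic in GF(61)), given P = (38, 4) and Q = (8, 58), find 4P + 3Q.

(26, 2)

First 4P:
Repeated addition: build up to 4P.
2P: tangent at (38, 4): λ = (3·38² + 4)/(2·4) ≡ 5/8. 8⁻¹ ≡ 23 (mod 61), so λ ≡ 5·23 ≡ 54.
  x = λ² - 38 - 38 = 2916 - 76 ≡ 34; y = λ·(38 - 34) - 4 ≡ 29. → (34, 29)
3P: (34, 29) + (38, 4). λ = (4 - 29)/(38 - 34) ≡ 36/4 mod 61. 4⁻¹ ≡ 46 (mod 61) since 4·46 = 184 ≡ 1, so λ ≡ 9.
  x = λ² - 34 - 38 = 81 - 72 ≡ 9; y = λ·(34 - 9) - 29 ≡ 13. → (9, 13)
4P: (9, 13) + (38, 4). λ = (4 - 13)/(38 - 9) ≡ 52/29 mod 61. 29⁻¹ ≡ 40 (mod 61), so λ ≡ 6.
  x = λ² - 9 - 38 = 36 - 47 ≡ 50; y = λ·(9 - 50) - 13 ≡ 46. → (50, 46)
4P = (50, 46).
Next 3Q:
Repeated addition: build up to 3Q.
2Q: tangent at (8, 58): λ = (3·8² + 4)/(2·58) ≡ 13/55. 55⁻¹ ≡ 10 (mod 61) since 55·10 = 550 ≡ 1, so λ ≡ 13·10 ≡ 8.
  x = λ² - 8 - 8 = 64 - 16 ≡ 48; y = λ·(8 - 48) - 58 ≡ 49. → (48, 49)
3Q: (48, 49) + (8, 58). λ = (58 - 49)/(8 - 48) ≡ 9/21 mod 61. 21⁻¹ ≡ 32 (mod 61) since 21·32 = 672 ≡ 1, so λ ≡ 44.
  x = λ² - 48 - 8 = 1936 - 56 ≡ 50; y = λ·(48 - 50) - 49 ≡ 46. → (50, 46)
3Q = (50, 46).
Finally 4P + 3Q:
tangent at (50, 46): λ = (3·50² + 4)/(2·46) ≡ 1/31. 31⁻¹ ≡ 2 (mod 61) since 31·2 = 62 ≡ 1, so λ ≡ 1·2 ≡ 2.
  x = λ² - 50 - 50 = 4 - 100 ≡ 26; y = λ·(50 - 26) - 46 ≡ 2. → (26, 2)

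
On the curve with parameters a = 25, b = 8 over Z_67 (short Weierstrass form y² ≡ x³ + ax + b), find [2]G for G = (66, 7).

tangent at (66, 7): λ = (3·66² + 25)/(2·7) ≡ 28/14. 14⁻¹ ≡ 24 (mod 67), so λ ≡ 28·24 ≡ 2.
  x = λ² - 66 - 66 = 4 - 132 ≡ 6; y = λ·(66 - 6) - 7 ≡ 46. → (6, 46)

(6, 46)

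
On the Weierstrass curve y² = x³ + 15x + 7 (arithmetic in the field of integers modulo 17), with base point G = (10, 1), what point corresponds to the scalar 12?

(10, 1)

Double-and-add on 12 = (1100)₂. Start with G = (10, 1) for the leading 1-bit.
double: tangent at (10, 1): λ = (3·10² + 15)/(2·1) ≡ 9/2. 2⁻¹ ≡ 9 (mod 17), so λ ≡ 9·9 ≡ 13.
  x = λ² - 10 - 10 = 169 - 20 ≡ 13; y = λ·(10 - 13) - 1 ≡ 11. → (13, 11)
add G: (13, 11) + (10, 1). λ = (1 - 11)/(10 - 13) ≡ 7/14 mod 17. 14⁻¹ ≡ 11 (mod 17), so λ ≡ 9.
  x = λ² - 13 - 10 = 81 - 23 ≡ 7; y = λ·(13 - 7) - 11 ≡ 9. → (7, 9)
double: tangent at (7, 9): λ = (3·7² + 15)/(2·9) ≡ 9/1. 1⁻¹ ≡ 1 (mod 17) since 1·1 = 1 ≡ 1, so λ ≡ 9·1 ≡ 9.
  x = λ² - 7 - 7 = 81 - 14 ≡ 16; y = λ·(7 - 16) - 9 ≡ 12. → (16, 12)
double: tangent at (16, 12): λ = (3·16² + 15)/(2·12) ≡ 1/7. 7⁻¹ ≡ 5 (mod 17) since 7·5 = 35 ≡ 1, so λ ≡ 1·5 ≡ 5.
  x = λ² - 16 - 16 = 25 - 32 ≡ 10; y = λ·(16 - 10) - 12 ≡ 1. → (10, 1)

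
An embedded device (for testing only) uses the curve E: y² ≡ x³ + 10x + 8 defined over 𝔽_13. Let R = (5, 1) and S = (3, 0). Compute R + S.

(2, 7)

(5, 1) + (3, 0). λ = (0 - 1)/(3 - 5) ≡ 12/11 mod 13. 11⁻¹ ≡ 6 (mod 13), so λ ≡ 7.
  x = λ² - 5 - 3 = 49 - 8 ≡ 2; y = λ·(5 - 2) - 1 ≡ 7. → (2, 7)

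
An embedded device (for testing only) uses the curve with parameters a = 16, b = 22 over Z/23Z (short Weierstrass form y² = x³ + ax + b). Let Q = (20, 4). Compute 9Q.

Double-and-add on 9 = (1001)₂. Start with Q = (20, 4) for the leading 1-bit.
double: tangent at (20, 4): λ = (3·20² + 16)/(2·4) ≡ 20/8. 8⁻¹ ≡ 3 (mod 23), so λ ≡ 20·3 ≡ 14.
  x = λ² - 20 - 20 = 196 - 40 ≡ 18; y = λ·(20 - 18) - 4 ≡ 1. → (18, 1)
double: tangent at (18, 1): λ = (3·18² + 16)/(2·1) ≡ 22/2. 2⁻¹ ≡ 12 (mod 23), so λ ≡ 22·12 ≡ 11.
  x = λ² - 18 - 18 = 121 - 36 ≡ 16; y = λ·(18 - 16) - 1 ≡ 21. → (16, 21)
double: tangent at (16, 21): λ = (3·16² + 16)/(2·21) ≡ 2/19. 19⁻¹ ≡ 17 (mod 23), so λ ≡ 2·17 ≡ 11.
  x = λ² - 16 - 16 = 121 - 32 ≡ 20; y = λ·(16 - 20) - 21 ≡ 4. → (20, 4)
add Q: tangent at (20, 4): λ = (3·20² + 16)/(2·4) ≡ 20/8. 8⁻¹ ≡ 3 (mod 23), so λ ≡ 20·3 ≡ 14.
  x = λ² - 20 - 20 = 196 - 40 ≡ 18; y = λ·(20 - 18) - 4 ≡ 1. → (18, 1)

(18, 1)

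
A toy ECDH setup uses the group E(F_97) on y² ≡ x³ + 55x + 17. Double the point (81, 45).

tangent at (81, 45): λ = (3·81² + 55)/(2·45) ≡ 47/90. 90⁻¹ ≡ 83 (mod 97) since 90·83 = 7470 ≡ 1, so λ ≡ 47·83 ≡ 21.
  x = λ² - 81 - 81 = 441 - 162 ≡ 85; y = λ·(81 - 85) - 45 ≡ 65. → (85, 65)

(85, 65)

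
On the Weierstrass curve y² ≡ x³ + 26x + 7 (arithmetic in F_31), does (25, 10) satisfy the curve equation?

yes

y² = 10² ≡ 7; x³ + 26x + 7 = 16282 ≡ 7 (mod 31). 7 = 7.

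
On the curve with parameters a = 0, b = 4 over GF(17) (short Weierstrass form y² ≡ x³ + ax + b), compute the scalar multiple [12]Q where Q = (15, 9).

(0, 15)

Repeated addition: build up to 12Q.
2Q: tangent at (15, 9): λ = (3·15² + 0)/(2·9) ≡ 12/1. 1⁻¹ ≡ 1 (mod 17), so λ ≡ 12·1 ≡ 12.
  x = λ² - 15 - 15 = 144 - 30 ≡ 12; y = λ·(15 - 12) - 9 ≡ 10. → (12, 10)
3Q: (12, 10) + (15, 9). λ = (9 - 10)/(15 - 12) ≡ 16/3 mod 17. 3⁻¹ ≡ 6 (mod 17) since 3·6 = 18 ≡ 1, so λ ≡ 11.
  x = λ² - 12 - 15 = 121 - 27 ≡ 9; y = λ·(12 - 9) - 10 ≡ 6. → (9, 6)
4Q: (9, 6) + (15, 9). λ = (9 - 6)/(15 - 9) ≡ 3/6 mod 17. 6⁻¹ ≡ 3 (mod 17), so λ ≡ 9.
  x = λ² - 9 - 15 = 81 - 24 ≡ 6; y = λ·(9 - 6) - 6 ≡ 4. → (6, 4)
5Q: (6, 4) + (15, 9). λ = (9 - 4)/(15 - 6) ≡ 5/9 mod 17. 9⁻¹ ≡ 2 (mod 17) since 9·2 = 18 ≡ 1, so λ ≡ 10.
  x = λ² - 6 - 15 = 100 - 21 ≡ 11; y = λ·(6 - 11) - 4 ≡ 14. → (11, 14)
6Q: (11, 14) + (15, 9). λ = (9 - 14)/(15 - 11) ≡ 12/4 mod 17. 4⁻¹ ≡ 13 (mod 17) since 4·13 = 52 ≡ 1, so λ ≡ 3.
  x = λ² - 11 - 15 = 9 - 26 ≡ 0; y = λ·(11 - 0) - 14 ≡ 2. → (0, 2)
7Q: (0, 2) + (15, 9). λ = (9 - 2)/(15 - 0) ≡ 7/15 mod 17. 15⁻¹ ≡ 8 (mod 17), so λ ≡ 5.
  x = λ² - 0 - 15 = 25 - 15 ≡ 10; y = λ·(0 - 10) - 2 ≡ 16. → (10, 16)
8Q: (10, 16) + (15, 9). λ = (9 - 16)/(15 - 10) ≡ 10/5 mod 17. 5⁻¹ ≡ 7 (mod 17), so λ ≡ 2.
  x = λ² - 10 - 15 = 4 - 25 ≡ 13; y = λ·(10 - 13) - 16 ≡ 12. → (13, 12)
9Q: (13, 12) + (15, 9). λ = (9 - 12)/(15 - 13) ≡ 14/2 mod 17. 2⁻¹ ≡ 9 (mod 17) since 2·9 = 18 ≡ 1, so λ ≡ 7.
  x = λ² - 13 - 15 = 49 - 28 ≡ 4; y = λ·(13 - 4) - 12 ≡ 0. → (4, 0)
10Q: (4, 0) + (15, 9). λ = (9 - 0)/(15 - 4) ≡ 9/11 mod 17. 11⁻¹ ≡ 14 (mod 17), so λ ≡ 7.
  x = λ² - 4 - 15 = 49 - 19 ≡ 13; y = λ·(4 - 13) - 0 ≡ 5. → (13, 5)
11Q: (13, 5) + (15, 9). λ = (9 - 5)/(15 - 13) ≡ 4/2 mod 17. 2⁻¹ ≡ 9 (mod 17), so λ ≡ 2.
  x = λ² - 13 - 15 = 4 - 28 ≡ 10; y = λ·(13 - 10) - 5 ≡ 1. → (10, 1)
12Q: (10, 1) + (15, 9). λ = (9 - 1)/(15 - 10) ≡ 8/5 mod 17. 5⁻¹ ≡ 7 (mod 17) since 5·7 = 35 ≡ 1, so λ ≡ 5.
  x = λ² - 10 - 15 = 25 - 25 ≡ 0; y = λ·(10 - 0) - 1 ≡ 15. → (0, 15)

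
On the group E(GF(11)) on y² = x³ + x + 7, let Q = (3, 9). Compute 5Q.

Repeated addition: build up to 5Q.
2Q: tangent at (3, 9): λ = (3·3² + 1)/(2·9) ≡ 6/7. 7⁻¹ ≡ 8 (mod 11), so λ ≡ 6·8 ≡ 4.
  x = λ² - 3 - 3 = 16 - 6 ≡ 10; y = λ·(3 - 10) - 9 ≡ 7. → (10, 7)
3Q: (10, 7) + (3, 9). λ = (9 - 7)/(3 - 10) ≡ 2/4 mod 11. 4⁻¹ ≡ 3 (mod 11), so λ ≡ 6.
  x = λ² - 10 - 3 = 36 - 13 ≡ 1; y = λ·(10 - 1) - 7 ≡ 3. → (1, 3)
4Q: (1, 3) + (3, 9). λ = (9 - 3)/(3 - 1) ≡ 6/2 mod 11. 2⁻¹ ≡ 6 (mod 11), so λ ≡ 3.
  x = λ² - 1 - 3 = 9 - 4 ≡ 5; y = λ·(1 - 5) - 3 ≡ 7. → (5, 7)
5Q: (5, 7) + (3, 9). λ = (9 - 7)/(3 - 5) ≡ 2/9 mod 11. 9⁻¹ ≡ 5 (mod 11), so λ ≡ 10.
  x = λ² - 5 - 3 = 100 - 8 ≡ 4; y = λ·(5 - 4) - 7 ≡ 3. → (4, 3)

(4, 3)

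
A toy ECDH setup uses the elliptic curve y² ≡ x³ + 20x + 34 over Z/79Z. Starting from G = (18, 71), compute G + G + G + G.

(44, 64)

Repeated addition: build up to 4G.
2G: tangent at (18, 71): λ = (3·18² + 20)/(2·71) ≡ 44/63. 63⁻¹ ≡ 74 (mod 79), so λ ≡ 44·74 ≡ 17.
  x = λ² - 18 - 18 = 289 - 36 ≡ 16; y = λ·(18 - 16) - 71 ≡ 42. → (16, 42)
3G: (16, 42) + (18, 71). λ = (71 - 42)/(18 - 16) ≡ 29/2 mod 79. 2⁻¹ ≡ 40 (mod 79), so λ ≡ 54.
  x = λ² - 16 - 18 = 2916 - 34 ≡ 38; y = λ·(16 - 38) - 42 ≡ 34. → (38, 34)
4G: (38, 34) + (18, 71). λ = (71 - 34)/(18 - 38) ≡ 37/59 mod 79. 59⁻¹ ≡ 75 (mod 79) since 59·75 = 4425 ≡ 1, so λ ≡ 10.
  x = λ² - 38 - 18 = 100 - 56 ≡ 44; y = λ·(38 - 44) - 34 ≡ 64. → (44, 64)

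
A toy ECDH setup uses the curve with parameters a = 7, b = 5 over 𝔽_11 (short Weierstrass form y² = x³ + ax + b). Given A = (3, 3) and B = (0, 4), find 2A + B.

First 2A:
Repeated addition: build up to 2A.
2A: tangent at (3, 3): λ = (3·3² + 7)/(2·3) ≡ 1/6. 6⁻¹ ≡ 2 (mod 11), so λ ≡ 1·2 ≡ 2.
  x = λ² - 3 - 3 = 4 - 6 ≡ 9; y = λ·(3 - 9) - 3 ≡ 7. → (9, 7)
2A = (9, 7).
Finally 2A + B:
(9, 7) + (0, 4). λ = (4 - 7)/(0 - 9) ≡ 8/2 mod 11. 2⁻¹ ≡ 6 (mod 11), so λ ≡ 4.
  x = λ² - 9 - 0 = 16 - 9 ≡ 7; y = λ·(9 - 7) - 7 ≡ 1. → (7, 1)

(7, 1)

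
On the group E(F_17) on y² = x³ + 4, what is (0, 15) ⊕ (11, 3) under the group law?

(10, 16)

(0, 15) + (11, 3). λ = (3 - 15)/(11 - 0) ≡ 5/11 mod 17. 11⁻¹ ≡ 14 (mod 17) since 11·14 = 154 ≡ 1, so λ ≡ 2.
  x = λ² - 0 - 11 = 4 - 11 ≡ 10; y = λ·(0 - 10) - 15 ≡ 16. → (10, 16)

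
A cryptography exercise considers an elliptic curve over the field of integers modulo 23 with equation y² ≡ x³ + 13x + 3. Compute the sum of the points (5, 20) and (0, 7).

(5, 20) + (0, 7). λ = (7 - 20)/(0 - 5) ≡ 10/18 mod 23. 18⁻¹ ≡ 9 (mod 23), so λ ≡ 21.
  x = λ² - 5 - 0 = 441 - 5 ≡ 22; y = λ·(5 - 22) - 20 ≡ 14. → (22, 14)

(22, 14)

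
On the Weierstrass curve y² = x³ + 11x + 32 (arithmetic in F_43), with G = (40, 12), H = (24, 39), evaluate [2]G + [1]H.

(1, 42)

First 2G:
Repeated addition: build up to 2G.
2G: tangent at (40, 12): λ = (3·40² + 11)/(2·12) ≡ 38/24. 24⁻¹ ≡ 9 (mod 43) since 24·9 = 216 ≡ 1, so λ ≡ 38·9 ≡ 41.
  x = λ² - 40 - 40 = 1681 - 80 ≡ 10; y = λ·(40 - 10) - 12 ≡ 14. → (10, 14)
2G = (10, 14).
Finally 2G + H:
(10, 14) + (24, 39). λ = (39 - 14)/(24 - 10) ≡ 25/14 mod 43. 14⁻¹ ≡ 40 (mod 43), so λ ≡ 11.
  x = λ² - 10 - 24 = 121 - 34 ≡ 1; y = λ·(10 - 1) - 14 ≡ 42. → (1, 42)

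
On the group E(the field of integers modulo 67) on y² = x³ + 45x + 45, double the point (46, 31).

tangent at (46, 31): λ = (3·46² + 45)/(2·31) ≡ 28/62. 62⁻¹ ≡ 40 (mod 67), so λ ≡ 28·40 ≡ 48.
  x = λ² - 46 - 46 = 2304 - 92 ≡ 1; y = λ·(46 - 1) - 31 ≡ 52. → (1, 52)

(1, 52)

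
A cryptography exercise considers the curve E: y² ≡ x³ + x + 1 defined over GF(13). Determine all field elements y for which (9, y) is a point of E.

x³ + 1x + 1 = 739 ≡ 11 (mod 13).
11 is a non-residue mod 13; no y exists.

none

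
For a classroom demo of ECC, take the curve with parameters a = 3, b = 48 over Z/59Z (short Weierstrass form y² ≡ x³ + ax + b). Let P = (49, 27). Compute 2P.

(32, 52)

tangent at (49, 27): λ = (3·49² + 3)/(2·27) ≡ 8/54. 54⁻¹ ≡ 47 (mod 59), so λ ≡ 8·47 ≡ 22.
  x = λ² - 49 - 49 = 484 - 98 ≡ 32; y = λ·(49 - 32) - 27 ≡ 52. → (32, 52)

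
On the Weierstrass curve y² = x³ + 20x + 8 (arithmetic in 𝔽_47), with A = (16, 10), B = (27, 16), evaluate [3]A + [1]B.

First 3A:
Repeated addition: build up to 3A.
2A: tangent at (16, 10): λ = (3·16² + 20)/(2·10) ≡ 36/20. 20⁻¹ ≡ 40 (mod 47) since 20·40 = 800 ≡ 1, so λ ≡ 36·40 ≡ 30.
  x = λ² - 16 - 16 = 900 - 32 ≡ 22; y = λ·(16 - 22) - 10 ≡ 45. → (22, 45)
3A: (22, 45) + (16, 10). λ = (10 - 45)/(16 - 22) ≡ 12/41 mod 47. 41⁻¹ ≡ 39 (mod 47), so λ ≡ 45.
  x = λ² - 22 - 16 = 2025 - 38 ≡ 13; y = λ·(22 - 13) - 45 ≡ 31. → (13, 31)
3A = (13, 31).
Finally 3A + B:
(13, 31) + (27, 16). λ = (16 - 31)/(27 - 13) ≡ 32/14 mod 47. 14⁻¹ ≡ 37 (mod 47), so λ ≡ 9.
  x = λ² - 13 - 27 = 81 - 40 ≡ 41; y = λ·(13 - 41) - 31 ≡ 46. → (41, 46)

(41, 46)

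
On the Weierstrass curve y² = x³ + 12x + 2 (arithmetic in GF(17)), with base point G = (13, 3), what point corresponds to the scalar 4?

(1, 7)

Repeated addition: build up to 4G.
2G: tangent at (13, 3): λ = (3·13² + 12)/(2·3) ≡ 9/6. 6⁻¹ ≡ 3 (mod 17), so λ ≡ 9·3 ≡ 10.
  x = λ² - 13 - 13 = 100 - 26 ≡ 6; y = λ·(13 - 6) - 3 ≡ 16. → (6, 16)
3G: (6, 16) + (13, 3). λ = (3 - 16)/(13 - 6) ≡ 4/7 mod 17. 7⁻¹ ≡ 5 (mod 17) since 7·5 = 35 ≡ 1, so λ ≡ 3.
  x = λ² - 6 - 13 = 9 - 19 ≡ 7; y = λ·(6 - 7) - 16 ≡ 15. → (7, 15)
4G: (7, 15) + (13, 3). λ = (3 - 15)/(13 - 7) ≡ 5/6 mod 17. 6⁻¹ ≡ 3 (mod 17), so λ ≡ 15.
  x = λ² - 7 - 13 = 225 - 20 ≡ 1; y = λ·(7 - 1) - 15 ≡ 7. → (1, 7)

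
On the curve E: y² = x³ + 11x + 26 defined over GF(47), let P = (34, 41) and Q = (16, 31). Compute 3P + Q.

(5, 21)

First 3P:
Repeated addition: build up to 3P.
2P: tangent at (34, 41): λ = (3·34² + 11)/(2·41) ≡ 1/35. 35⁻¹ ≡ 43 (mod 47) since 35·43 = 1505 ≡ 1, so λ ≡ 1·43 ≡ 43.
  x = λ² - 34 - 34 = 1849 - 68 ≡ 42; y = λ·(34 - 42) - 41 ≡ 38. → (42, 38)
3P: (42, 38) + (34, 41). λ = (41 - 38)/(34 - 42) ≡ 3/39 mod 47. 39⁻¹ ≡ 41 (mod 47), so λ ≡ 29.
  x = λ² - 42 - 34 = 841 - 76 ≡ 13; y = λ·(42 - 13) - 38 ≡ 4. → (13, 4)
3P = (13, 4).
Finally 3P + Q:
(13, 4) + (16, 31). λ = (31 - 4)/(16 - 13) ≡ 27/3 mod 47. 3⁻¹ ≡ 16 (mod 47) since 3·16 = 48 ≡ 1, so λ ≡ 9.
  x = λ² - 13 - 16 = 81 - 29 ≡ 5; y = λ·(13 - 5) - 4 ≡ 21. → (5, 21)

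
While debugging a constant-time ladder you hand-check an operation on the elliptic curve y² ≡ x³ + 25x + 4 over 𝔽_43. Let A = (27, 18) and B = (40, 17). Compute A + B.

(27, 18) + (40, 17). λ = (17 - 18)/(40 - 27) ≡ 42/13 mod 43. 13⁻¹ ≡ 10 (mod 43) since 13·10 = 130 ≡ 1, so λ ≡ 33.
  x = λ² - 27 - 40 = 1089 - 67 ≡ 33; y = λ·(27 - 33) - 18 ≡ 42. → (33, 42)

(33, 42)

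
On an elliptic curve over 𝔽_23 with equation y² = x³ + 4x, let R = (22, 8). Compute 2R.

(3, 19)

tangent at (22, 8): λ = (3·22² + 4)/(2·8) ≡ 7/16. 16⁻¹ ≡ 13 (mod 23), so λ ≡ 7·13 ≡ 22.
  x = λ² - 22 - 22 = 484 - 44 ≡ 3; y = λ·(22 - 3) - 8 ≡ 19. → (3, 19)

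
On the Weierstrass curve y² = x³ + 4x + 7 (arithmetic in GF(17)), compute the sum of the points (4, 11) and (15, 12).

(4, 11) + (15, 12). λ = (12 - 11)/(15 - 4) ≡ 1/11 mod 17. 11⁻¹ ≡ 14 (mod 17), so λ ≡ 14.
  x = λ² - 4 - 15 = 196 - 19 ≡ 7; y = λ·(4 - 7) - 11 ≡ 15. → (7, 15)

(7, 15)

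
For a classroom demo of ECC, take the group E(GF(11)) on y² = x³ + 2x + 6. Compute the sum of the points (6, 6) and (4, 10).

(6, 6) + (4, 10). λ = (10 - 6)/(4 - 6) ≡ 4/9 mod 11. 9⁻¹ ≡ 5 (mod 11), so λ ≡ 9.
  x = λ² - 6 - 4 = 81 - 10 ≡ 5; y = λ·(6 - 5) - 6 ≡ 3. → (5, 3)

(5, 3)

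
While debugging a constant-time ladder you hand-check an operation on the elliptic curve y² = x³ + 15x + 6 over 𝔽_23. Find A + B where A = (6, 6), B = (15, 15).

(3, 20)

(6, 6) + (15, 15). λ = (15 - 6)/(15 - 6) ≡ 9/9 mod 23. 9⁻¹ ≡ 18 (mod 23), so λ ≡ 1.
  x = λ² - 6 - 15 = 1 - 21 ≡ 3; y = λ·(6 - 3) - 6 ≡ 20. → (3, 20)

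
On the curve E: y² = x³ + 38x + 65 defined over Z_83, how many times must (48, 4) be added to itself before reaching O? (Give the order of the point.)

2P: tangent at (48, 4): λ = (3·48² + 38)/(2·4) ≡ 61/8. 8⁻¹ ≡ 52 (mod 83), so λ ≡ 61·52 ≡ 18.
  x = λ² - 48 - 48 = 324 - 96 ≡ 62; y = λ·(48 - 62) - 4 ≡ 76. → (62, 76)
3P: (62, 76) + (48, 4). λ = (4 - 76)/(48 - 62) ≡ 11/69 mod 83. 69⁻¹ ≡ 77 (mod 83) since 69·77 = 5313 ≡ 1, so λ ≡ 17.
  x = λ² - 62 - 48 = 289 - 110 ≡ 13; y = λ·(62 - 13) - 76 ≡ 10. → (13, 10)
4P: (13, 10) + (48, 4). λ = (4 - 10)/(48 - 13) ≡ 77/35 mod 83. 35⁻¹ ≡ 19 (mod 83), so λ ≡ 52.
  x = λ² - 13 - 48 = 2704 - 61 ≡ 70; y = λ·(13 - 70) - 10 ≡ 14. → (70, 14)
5P: (70, 14) + (48, 4). λ = (4 - 14)/(48 - 70) ≡ 73/61 mod 83. 61⁻¹ ≡ 49 (mod 83), so λ ≡ 8.
  x = λ² - 70 - 48 = 64 - 118 ≡ 29; y = λ·(70 - 29) - 14 ≡ 65. → (29, 65)
6P: (29, 65) + (48, 4). λ = (4 - 65)/(48 - 29) ≡ 22/19 mod 83. 19⁻¹ ≡ 35 (mod 83), so λ ≡ 23.
  x = λ² - 29 - 48 = 529 - 77 ≡ 37; y = λ·(29 - 37) - 65 ≡ 0. → (37, 0)
7P: (37, 0) + (48, 4). λ = (4 - 0)/(48 - 37) ≡ 4/11 mod 83. 11⁻¹ ≡ 68 (mod 83) since 11·68 = 748 ≡ 1, so λ ≡ 23.
  x = λ² - 37 - 48 = 529 - 85 ≡ 29; y = λ·(37 - 29) - 0 ≡ 18. → (29, 18)
8P: (29, 18) + (48, 4). λ = (4 - 18)/(48 - 29) ≡ 69/19 mod 83. 19⁻¹ ≡ 35 (mod 83), so λ ≡ 8.
  x = λ² - 29 - 48 = 64 - 77 ≡ 70; y = λ·(29 - 70) - 18 ≡ 69. → (70, 69)
9P: (70, 69) + (48, 4). λ = (4 - 69)/(48 - 70) ≡ 18/61 mod 83. 61⁻¹ ≡ 49 (mod 83), so λ ≡ 52.
  x = λ² - 70 - 48 = 2704 - 118 ≡ 13; y = λ·(70 - 13) - 69 ≡ 73. → (13, 73)
10P: (13, 73) + (48, 4). λ = (4 - 73)/(48 - 13) ≡ 14/35 mod 83. 35⁻¹ ≡ 19 (mod 83), so λ ≡ 17.
  x = λ² - 13 - 48 = 289 - 61 ≡ 62; y = λ·(13 - 62) - 73 ≡ 7. → (62, 7)
11P: (62, 7) + (48, 4). λ = (4 - 7)/(48 - 62) ≡ 80/69 mod 83. 69⁻¹ ≡ 77 (mod 83), so λ ≡ 18.
  x = λ² - 62 - 48 = 324 - 110 ≡ 48; y = λ·(62 - 48) - 7 ≡ 79. → (48, 79)
12P: (48, 79) + (48, 4): same x and y₁ ≡ -y₂, so the sum is O.
12P = O, so the order is 12.

12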